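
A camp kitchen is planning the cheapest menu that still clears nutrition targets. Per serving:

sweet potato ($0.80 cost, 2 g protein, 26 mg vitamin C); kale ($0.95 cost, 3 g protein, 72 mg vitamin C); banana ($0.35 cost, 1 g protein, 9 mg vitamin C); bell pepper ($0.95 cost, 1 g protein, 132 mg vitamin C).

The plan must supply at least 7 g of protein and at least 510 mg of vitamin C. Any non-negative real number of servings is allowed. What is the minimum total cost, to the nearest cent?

An LP optimum is at a vertex; with two nutrient constraints at most two foods are used. Check each candidate.
sweet potato only: max(7/2, 510/26) = 19.62 servings → $15.69.
kale only: max(7/3, 510/72) = 7.083 servings → $6.73.
banana only: max(7/1, 510/9) = 56.67 servings → $19.83.
bell pepper only: max(7/1, 510/132) = 7 servings → $6.65.
sweet potato + kale with both targets exact would need a negative amount; discard.
sweet potato + banana with both targets exact would need a negative amount; discard.
sweet potato + bell pepper with both tight: 1.739 servings and 3.521 servings → $4.74.
kale + banana: the both-tight solution has a negative serving — not a feasible corner.
kale + bell pepper with both tight: 1.278 servings and 3.167 servings → $4.22.
banana + bell pepper with both tight: 3.366 servings and 3.634 servings → $4.63.
The minimum over all feasible corners is $4.22.

$4.22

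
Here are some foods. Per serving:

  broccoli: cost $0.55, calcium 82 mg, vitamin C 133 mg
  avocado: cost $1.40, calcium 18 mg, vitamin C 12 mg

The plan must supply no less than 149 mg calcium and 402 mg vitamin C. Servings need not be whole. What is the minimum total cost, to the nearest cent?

$1.66

An LP optimum is at a vertex; with two nutrient constraints at most two foods are used. Check each candidate.
broccoli only: max(149/82, 402/133) = 3.023 servings → $1.66.
avocado only: max(149/18, 402/12) = 33.5 servings → $46.90.
broccoli + avocado: intersection lies outside the first quadrant.
Cheapest feasible corner: $1.66.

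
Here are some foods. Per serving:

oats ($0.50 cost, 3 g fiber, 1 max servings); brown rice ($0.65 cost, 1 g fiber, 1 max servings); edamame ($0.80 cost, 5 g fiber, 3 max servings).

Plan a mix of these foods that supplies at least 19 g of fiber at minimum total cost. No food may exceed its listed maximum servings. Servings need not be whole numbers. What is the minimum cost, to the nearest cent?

$3.55

Cost per g of fiber: edamame $0.1600, oats $0.1667, brown rice $0.6500.
Take 3 servings of edamame: +15.0 g fiber for $2.40 (total $2.40, still need 4.0 g).
Take 1 serving of oats: +3.0 g fiber for $0.50 (total $2.90, still need 1.0 g).
Take 1 serving of brown rice: +1.0 g fiber for $0.65 (total $3.55, still need 0.0 g).
Greedy by cheapest-per-g is optimal for a single linear constraint, so the minimum cost is $3.55.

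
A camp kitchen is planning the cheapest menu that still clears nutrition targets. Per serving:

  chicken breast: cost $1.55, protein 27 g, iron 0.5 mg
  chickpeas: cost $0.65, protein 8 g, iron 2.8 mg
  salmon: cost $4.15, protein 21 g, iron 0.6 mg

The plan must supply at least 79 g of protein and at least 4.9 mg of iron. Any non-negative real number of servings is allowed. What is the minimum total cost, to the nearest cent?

The cheapest plan sits at a corner of the feasible region — with two constraints it uses at most two foods.
chicken breast only: max(79/27, 4.9/0.5) = 9.8 servings → $15.19.
chickpeas only: max(79/8, 4.9/2.8) = 9.875 servings → $6.42.
salmon only: max(79/21, 4.9/0.6) = 8.167 servings → $33.89.
chicken breast + chickpeas with both tight: 2.542 servings and 1.296 servings → $4.78.
chicken breast + salmon: the both-tight solution has a negative serving — not a feasible corner.
chickpeas + salmon with both tight: 1.028 servings and 3.37 servings → $14.66.
Cheapest feasible corner: $4.78.

$4.78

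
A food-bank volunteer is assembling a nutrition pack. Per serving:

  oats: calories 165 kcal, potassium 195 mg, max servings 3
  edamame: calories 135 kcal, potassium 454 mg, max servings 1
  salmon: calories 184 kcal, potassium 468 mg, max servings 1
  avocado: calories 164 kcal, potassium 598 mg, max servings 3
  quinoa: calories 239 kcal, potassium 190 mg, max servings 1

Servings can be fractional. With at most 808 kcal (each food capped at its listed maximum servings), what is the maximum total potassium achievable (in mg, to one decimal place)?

Potassium per kcal: avocado 3.646, edamame 3.363, salmon 2.543, oats 1.182, quinoa 0.795.
Take 3 servings of avocado: uses 492 kcal, +1794.0 mg potassium (running total 1794.0 mg).
Take 1 serving of edamame: uses 135 kcal, +454.0 mg potassium (running total 2248.0 mg).
Take 0.9837 servings of salmon: uses 181 kcal, +460.4 mg potassium (running total 2708.4 mg).
Greedy by best ratio exhausts the calories allowance optimally: 2708.4 mg.

2708.4 mg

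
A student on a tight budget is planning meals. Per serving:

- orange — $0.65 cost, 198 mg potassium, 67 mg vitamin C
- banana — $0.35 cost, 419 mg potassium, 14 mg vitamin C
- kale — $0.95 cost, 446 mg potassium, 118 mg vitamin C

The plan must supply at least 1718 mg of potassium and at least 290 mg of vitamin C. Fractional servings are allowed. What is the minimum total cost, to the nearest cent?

With two linear requirements the optimum uses one or two foods; enumerate the corners.
orange only: max(1718/198, 290/67) = 8.677 servings → $5.64.
banana only: max(1718/419, 290/14) = 20.71 servings → $7.25.
kale only: max(1718/446, 290/118) = 3.852 servings → $3.66.
orange + banana with both tight: 3.852 servings and 2.28 servings → $3.30.
orange + kale: intersection lies outside the first quadrant.
banana + kale with both tight: 1.699 servings and 2.256 servings → $2.74.
Cheapest feasible corner: $2.74.

$2.74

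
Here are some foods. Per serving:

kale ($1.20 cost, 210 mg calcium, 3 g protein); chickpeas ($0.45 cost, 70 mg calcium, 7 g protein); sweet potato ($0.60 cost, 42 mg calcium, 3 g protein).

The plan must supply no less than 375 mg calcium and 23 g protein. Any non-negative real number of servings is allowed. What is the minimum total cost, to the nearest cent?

Two binding constraints pin down two serving amounts, so the optimal mix uses at most two foods. The candidates are each food alone (scaled to the tighter of calcium/protein) and each pair with both constraints tight.
kale only: max(375/210, 23/3) = 7.667 servings → $9.20.
chickpeas only: max(375/70, 23/7) = 5.357 servings → $2.41.
sweet potato only: max(375/42, 23/3) = 8.929 servings → $5.36.
kale + chickpeas with both tight: 0.8056 servings and 2.94 servings → $2.29.
kale + sweet potato with both tight: 0.3155 servings and 7.351 servings → $4.79.
chickpeas + sweet potato with both targets exact would need a negative amount; discard.
The minimum over all feasible corners is $2.29.

$2.29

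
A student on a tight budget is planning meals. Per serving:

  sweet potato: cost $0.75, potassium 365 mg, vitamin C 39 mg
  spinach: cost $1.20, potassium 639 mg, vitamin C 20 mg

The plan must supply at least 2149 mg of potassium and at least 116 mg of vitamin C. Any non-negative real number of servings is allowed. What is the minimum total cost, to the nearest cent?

$4.15

For a min-cost LP with two ≥-constraints, a basic feasible solution has at most two positive variables.
sweet potato only: max(2149/365, 116/39) = 5.888 servings → $4.42.
spinach only: max(2149/639, 116/20) = 5.8 servings → $6.96.
sweet potato + spinach with both tight: 1.767 servings and 2.353 servings → $4.15.
Cheapest feasible corner: $4.15.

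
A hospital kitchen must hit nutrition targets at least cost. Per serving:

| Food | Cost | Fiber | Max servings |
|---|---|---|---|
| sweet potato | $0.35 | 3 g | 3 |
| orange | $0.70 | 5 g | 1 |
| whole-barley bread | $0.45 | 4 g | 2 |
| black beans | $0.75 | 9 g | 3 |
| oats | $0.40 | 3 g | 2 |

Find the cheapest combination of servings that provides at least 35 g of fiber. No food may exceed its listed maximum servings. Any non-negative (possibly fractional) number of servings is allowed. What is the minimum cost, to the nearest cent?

$3.15

Cost per g of fiber: black beans $0.0833, whole-barley bread $0.1125, sweet potato $0.1167, oats $0.1333, orange $0.1400.
Take 3 servings of black beans: +27.0 g fiber for $2.25 (total $2.25, still need 8.0 g).
Take 2 servings of whole-barley bread: +8.0 g fiber for $0.90 (total $3.15, still need 0.0 g).
Greedy by cheapest-per-g is optimal for a single linear constraint, so the minimum cost is $3.15.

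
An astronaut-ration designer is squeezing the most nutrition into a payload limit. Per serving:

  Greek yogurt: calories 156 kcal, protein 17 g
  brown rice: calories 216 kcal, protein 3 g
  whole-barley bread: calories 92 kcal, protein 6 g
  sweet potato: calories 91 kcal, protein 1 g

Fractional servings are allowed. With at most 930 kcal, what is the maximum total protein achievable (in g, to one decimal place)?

101.3 g

Protein per kcal: Greek yogurt 0.109, whole-barley bread 0.06522, brown rice 0.01389, sweet potato 0.01099.
With no serving limits, spend the whole calories allowance on Greek yogurt: 930 kcal / 156 kcal × 17 g = 101.3 g.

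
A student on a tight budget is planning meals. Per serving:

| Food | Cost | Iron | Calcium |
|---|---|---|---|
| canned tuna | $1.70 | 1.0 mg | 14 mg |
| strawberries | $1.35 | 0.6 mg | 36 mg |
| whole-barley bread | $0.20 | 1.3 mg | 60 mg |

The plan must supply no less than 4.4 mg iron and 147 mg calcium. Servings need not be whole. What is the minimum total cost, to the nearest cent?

$0.68

Compare the cost at each extreme point of the feasible region.
canned tuna only: max(4.4/1.0, 147/14) = 10.5 servings → $17.85.
strawberries only: max(4.4/0.6, 147/36) = 7.333 servings → $9.90.
whole-barley bread only: max(4.4/1.3, 147/60) = 3.385 servings → $0.68.
canned tuna + strawberries with both tight: 2.543 servings and 3.094 servings → $8.50.
canned tuna + whole-barley bread with both tight: 1.744 servings and 2.043 servings → $3.37.
strawberries + whole-barley bread: intersection lies outside the first quadrant.
So the least-cost plan costs $0.68.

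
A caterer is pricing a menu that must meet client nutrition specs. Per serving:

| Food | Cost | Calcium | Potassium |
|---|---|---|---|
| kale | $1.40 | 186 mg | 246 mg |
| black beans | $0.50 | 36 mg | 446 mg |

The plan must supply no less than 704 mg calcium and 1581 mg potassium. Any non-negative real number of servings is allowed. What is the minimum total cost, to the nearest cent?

kale only: max(704/186, 1581/246) = 6.427 servings → $9.00.
black beans only: max(704/36, 1581/446) = 19.56 servings → $9.78.
kale + black beans with both tight: 3.469 servings and 1.631 servings → $5.67.
Cheapest feasible corner: $5.67.

$5.67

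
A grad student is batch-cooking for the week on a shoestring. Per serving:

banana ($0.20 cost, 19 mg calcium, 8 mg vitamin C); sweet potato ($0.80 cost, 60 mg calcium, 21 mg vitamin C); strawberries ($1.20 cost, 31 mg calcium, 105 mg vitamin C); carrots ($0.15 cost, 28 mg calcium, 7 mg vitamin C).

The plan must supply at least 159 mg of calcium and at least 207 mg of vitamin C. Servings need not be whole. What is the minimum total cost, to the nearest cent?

A basic optimal solution has at most two foods positive. Try each food alone and each pair with both targets met exactly.
banana only: max(159/19, 207/8) = 25.88 servings → $5.17.
sweet potato only: max(159/60, 207/21) = 9.857 servings → $7.89.
strawberries only: max(159/31, 207/105) = 5.129 servings → $6.15.
carrots only: max(159/28, 207/7) = 29.57 servings → $4.44.
banana + sweet potato: the both-tight solution has a negative serving — not a feasible corner.
banana + strawberries with both tight: 5.883 servings and 1.523 servings → $3.00.
banana + carrots with both targets exact would need a negative amount; discard.
sweet potato + strawberries with both tight: 1.819 servings and 1.608 servings → $3.38.
sweet potato + carrots: the both-tight solution has a negative serving — not a feasible corner.
strawberries + carrots with both tight: 1.72 servings and 3.775 servings → $2.63.
The minimum over all feasible corners is $2.63.

$2.63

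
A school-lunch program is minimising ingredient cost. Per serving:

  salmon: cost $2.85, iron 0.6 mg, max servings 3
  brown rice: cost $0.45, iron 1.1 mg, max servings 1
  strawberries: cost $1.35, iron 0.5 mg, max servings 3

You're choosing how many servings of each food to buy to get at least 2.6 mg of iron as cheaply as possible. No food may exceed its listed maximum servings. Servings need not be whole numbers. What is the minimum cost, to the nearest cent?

$4.50

Cost per mg of iron: brown rice $0.4091, strawberries $2.7000, salmon $4.7500.
Take 1 serving of brown rice: +1.1 mg iron for $0.45 (total $0.45, still need 1.5 mg).
Take 3 servings of strawberries: +1.5 mg iron for $4.05 (total $4.50, still need 0.0 mg).
Filling from the cheapest source first is optimal under one linear minimum: $4.50.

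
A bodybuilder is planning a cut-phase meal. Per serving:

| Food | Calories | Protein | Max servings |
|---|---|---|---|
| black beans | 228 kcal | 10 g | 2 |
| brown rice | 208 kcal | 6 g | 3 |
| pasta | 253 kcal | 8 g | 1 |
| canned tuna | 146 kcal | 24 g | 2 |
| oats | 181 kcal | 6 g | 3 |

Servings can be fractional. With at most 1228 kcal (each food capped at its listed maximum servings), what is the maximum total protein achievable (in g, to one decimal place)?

83.9 g

Protein per kcal: canned tuna 0.1644, black beans 0.04386, oats 0.03315, pasta 0.03162, brown rice 0.02885.
Take 2 servings of canned tuna: uses 292 kcal, +48.0 g protein (running total 48.0 g).
Take 2 servings of black beans: uses 456 kcal, +20.0 g protein (running total 68.0 g).
Take 2.652 servings of oats: uses 480 kcal, +15.9 g protein (running total 83.9 g).
Greedy by best ratio exhausts the calories allowance optimally: 83.9 g.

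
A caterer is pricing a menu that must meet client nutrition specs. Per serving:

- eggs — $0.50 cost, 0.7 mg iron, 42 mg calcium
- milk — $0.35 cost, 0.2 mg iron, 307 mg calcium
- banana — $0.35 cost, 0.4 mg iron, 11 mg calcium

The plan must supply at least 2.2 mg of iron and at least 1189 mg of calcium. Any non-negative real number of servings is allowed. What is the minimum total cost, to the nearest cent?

$2.31

Two binding constraints pin down two serving amounts, so the optimal mix uses at most two foods. The candidates are each food alone (scaled to the tighter of iron/calcium) and each pair with both constraints tight.
eggs only: max(2.2/0.7, 1189/42) = 28.31 servings → $14.15.
milk only: max(2.2/0.2, 1189/307) = 11 servings → $3.85.
banana only: max(2.2/0.4, 1189/11) = 108.1 servings → $37.83.
eggs + milk with both tight: 2.119 servings and 3.583 servings → $2.31.
eggs + banana: the both-tight solution has a negative serving — not a feasible corner.
milk + banana with both tight: 3.743 servings and 3.629 servings → $2.58.
Cheapest feasible corner: $2.31.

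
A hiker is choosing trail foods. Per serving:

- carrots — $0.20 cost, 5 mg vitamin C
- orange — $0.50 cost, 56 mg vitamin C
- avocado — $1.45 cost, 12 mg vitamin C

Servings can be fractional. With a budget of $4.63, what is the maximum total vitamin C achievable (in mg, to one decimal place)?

518.6 mg

Vitamin C per dollar: orange 112, carrots 25, avocado 8.276.
With no serving limits, spend the whole cost allowance on orange: $4.63 / $0.50 × 56 mg = 518.6 mg.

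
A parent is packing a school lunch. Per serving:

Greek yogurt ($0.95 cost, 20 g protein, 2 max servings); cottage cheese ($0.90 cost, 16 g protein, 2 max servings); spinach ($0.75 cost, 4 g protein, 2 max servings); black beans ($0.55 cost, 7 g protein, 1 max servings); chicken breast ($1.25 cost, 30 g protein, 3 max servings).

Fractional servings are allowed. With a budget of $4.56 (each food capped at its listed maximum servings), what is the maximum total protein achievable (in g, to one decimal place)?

Protein per dollar: chicken breast 24, Greek yogurt 21.05, cottage cheese 17.78, black beans 12.73, spinach 5.333.
Take 3 servings of chicken breast: spends $3.75, +90.0 g protein (running total 90.0 g).
Take 0.8526 servings of Greek yogurt: spends $0.81, +17.1 g protein (running total 107.1 g).
Filling greedily by protein-per-dollar is optimal for one linear limit, giving 107.1 g.

107.1 g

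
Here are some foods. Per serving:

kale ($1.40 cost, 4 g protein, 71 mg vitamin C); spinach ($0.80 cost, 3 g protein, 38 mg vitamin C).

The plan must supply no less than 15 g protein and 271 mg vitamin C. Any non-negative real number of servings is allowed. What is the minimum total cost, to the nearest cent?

An LP optimum is at a vertex; with two nutrient constraints at most two foods are used. Check each candidate.
kale only: max(15/4, 271/71) = 3.817 servings → $5.34.
spinach only: max(15/3, 271/38) = 7.132 servings → $5.71.
kale + spinach: intersection lies outside the first quadrant.
Cheapest feasible corner: $5.34.

$5.34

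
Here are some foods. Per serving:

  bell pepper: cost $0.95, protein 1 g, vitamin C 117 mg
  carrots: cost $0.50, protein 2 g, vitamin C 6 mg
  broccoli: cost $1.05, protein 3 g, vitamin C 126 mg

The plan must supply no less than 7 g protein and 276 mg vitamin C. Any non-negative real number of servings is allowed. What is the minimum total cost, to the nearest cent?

At the optimum either one food covers both requirements or two foods hit both targets exactly; no other combination can be cheaper.
bell pepper only: max(7/1, 276/117) = 7 servings → $6.65.
carrots only: max(7/2, 276/6) = 46 servings → $23.00.
broccoli only: max(7/3, 276/126) = 2.333 servings → $2.45.
bell pepper + carrots with both tight: 2.237 servings and 2.382 servings → $3.32.
bell pepper + broccoli with both targets exact would need a negative amount; discard.
carrots + broccoli with both tight: 0.2308 servings and 2.179 servings → $2.40.
So the least-cost plan costs $2.40.

$2.40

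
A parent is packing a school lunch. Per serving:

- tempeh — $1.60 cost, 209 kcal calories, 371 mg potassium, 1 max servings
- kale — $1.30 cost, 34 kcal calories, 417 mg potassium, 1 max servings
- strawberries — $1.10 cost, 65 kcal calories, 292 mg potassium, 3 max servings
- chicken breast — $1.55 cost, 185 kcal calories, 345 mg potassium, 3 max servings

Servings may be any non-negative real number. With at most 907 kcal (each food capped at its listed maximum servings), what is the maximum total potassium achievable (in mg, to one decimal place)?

Potassium per kcal: kale 12.26, strawberries 4.492, chicken breast 1.865, tempeh 1.775.
Take 1 serving of kale: uses 34 kcal, +417.0 mg potassium (running total 417.0 mg).
Take 3 servings of strawberries: uses 195 kcal, +876.0 mg potassium (running total 1293.0 mg).
Take 3 servings of chicken breast: uses 555 kcal, +1035.0 mg potassium (running total 2328.0 mg).
Take 0.5885 servings of tempeh: uses 123 kcal, +218.3 mg potassium (running total 2546.3 mg).
Filling greedily by potassium-per-kcal is optimal for one linear limit, giving 2546.3 mg.

2546.3 mg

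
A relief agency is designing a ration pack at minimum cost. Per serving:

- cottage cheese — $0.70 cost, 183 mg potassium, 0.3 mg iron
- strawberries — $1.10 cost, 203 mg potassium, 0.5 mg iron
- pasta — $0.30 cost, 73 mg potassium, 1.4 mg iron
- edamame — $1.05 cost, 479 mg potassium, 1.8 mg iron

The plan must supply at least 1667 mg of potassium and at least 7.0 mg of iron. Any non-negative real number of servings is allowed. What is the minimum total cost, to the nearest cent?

An LP optimum is at a vertex; with two nutrient constraints at most two foods are used. Check each candidate.
cottage cheese only: max(1667/183, 7.0/0.3) = 23.33 servings → $16.33.
strawberries only: max(1667/203, 7.0/0.5) = 14 servings → $15.40.
pasta only: max(1667/73, 7.0/1.4) = 22.84 servings → $6.85.
edamame only: max(1667/479, 7.0/1.8) = 3.889 servings → $4.08.
cottage cheese + strawberries: the both-tight solution has a negative serving — not a feasible corner.
cottage cheese + pasta with both tight: 7.78 servings and 3.333 servings → $6.45.
cottage cheese + edamame: intersection lies outside the first quadrant.
strawberries + pasta with both tight: 7.359 servings and 2.372 servings → $8.81.
strawberries + edamame: the both-tight solution has a negative serving — not a feasible corner.
pasta + edamame with both tight: 0.6536 servings and 3.381 servings → $3.75.
The minimum over all feasible corners is $3.75.

$3.75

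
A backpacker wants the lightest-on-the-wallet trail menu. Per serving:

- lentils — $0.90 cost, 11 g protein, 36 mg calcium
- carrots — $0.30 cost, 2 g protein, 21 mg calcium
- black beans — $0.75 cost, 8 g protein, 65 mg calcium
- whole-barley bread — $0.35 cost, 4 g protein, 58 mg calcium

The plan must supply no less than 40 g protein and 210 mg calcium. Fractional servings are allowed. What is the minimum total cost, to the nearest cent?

$3.31

For a min-cost LP with two ≥-constraints, a basic feasible solution has at most two positive variables.
lentils only: max(40/11, 210/36) = 5.833 servings → $5.25.
carrots only: max(40/2, 210/21) = 20 servings → $6.00.
black beans only: max(40/8, 210/65) = 5 servings → $3.75.
whole-barley bread only: max(40/4, 210/58) = 10 servings → $3.50.
lentils + carrots with both tight: 2.642 servings and 5.472 servings → $4.02.
lentils + black beans with both tight: 2.155 servings and 2.037 servings → $3.47.
lentils + whole-barley bread with both tight: 2.996 servings and 1.761 servings → $3.31.
carrots + black beans with both targets exact would need a negative amount; discard.
carrots + whole-barley bread: intersection lies outside the first quadrant.
black beans + whole-barley bread: intersection lies outside the first quadrant.
Cheapest feasible corner: $3.31.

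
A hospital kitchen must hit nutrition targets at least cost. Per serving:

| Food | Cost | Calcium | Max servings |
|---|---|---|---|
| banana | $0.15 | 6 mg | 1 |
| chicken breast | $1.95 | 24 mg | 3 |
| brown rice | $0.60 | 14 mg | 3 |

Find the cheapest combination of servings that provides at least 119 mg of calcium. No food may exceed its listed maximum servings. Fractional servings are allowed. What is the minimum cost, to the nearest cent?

Cost per mg of calcium: banana $0.0250, brown rice $0.0429, chicken breast $0.0813.
Take 1 serving of banana: +6.0 mg calcium for $0.15 (total $0.15, still need 113.0 mg).
Take 3 servings of brown rice: +42.0 mg calcium for $1.80 (total $1.95, still need 71.0 mg).
Take 2.958 servings of chicken breast: +71.0 mg calcium for $5.77 (total $7.72, still need 0.0 mg).
Filling from the cheapest source first is optimal under one linear minimum: $7.72.

$7.72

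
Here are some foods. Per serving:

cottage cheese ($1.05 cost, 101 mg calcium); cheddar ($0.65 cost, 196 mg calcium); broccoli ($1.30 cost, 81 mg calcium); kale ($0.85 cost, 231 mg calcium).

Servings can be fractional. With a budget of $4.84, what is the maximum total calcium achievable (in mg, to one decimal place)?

1459.4 mg

Calcium per dollar: cheddar 301.5, kale 271.8, cottage cheese 96.19, broccoli 62.31.
With no serving limits, spend the whole cost allowance on cheddar: $4.84 / $0.65 × 196 mg = 1459.4 mg.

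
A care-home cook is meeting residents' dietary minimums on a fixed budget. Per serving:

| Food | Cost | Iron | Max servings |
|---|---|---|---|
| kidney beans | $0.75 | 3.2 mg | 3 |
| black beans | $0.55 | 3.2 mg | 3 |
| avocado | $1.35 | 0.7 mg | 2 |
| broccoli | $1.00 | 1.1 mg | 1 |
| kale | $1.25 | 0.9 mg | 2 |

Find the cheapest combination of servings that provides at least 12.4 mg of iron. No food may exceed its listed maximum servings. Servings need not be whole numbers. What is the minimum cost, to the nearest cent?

Cost per mg of iron: black beans $0.1719, kidney beans $0.2344, broccoli $0.9091, kale $1.3889, avocado $1.9286.
Take 3 servings of black beans: +9.6 mg iron for $1.65 (total $1.65, still need 2.8 mg).
Take 0.875 servings of kidney beans: +2.8 mg iron for $0.66 (total $2.31, still need 0.0 mg).
Filling from the cheapest source first is optimal under one linear minimum: $2.31.

$2.31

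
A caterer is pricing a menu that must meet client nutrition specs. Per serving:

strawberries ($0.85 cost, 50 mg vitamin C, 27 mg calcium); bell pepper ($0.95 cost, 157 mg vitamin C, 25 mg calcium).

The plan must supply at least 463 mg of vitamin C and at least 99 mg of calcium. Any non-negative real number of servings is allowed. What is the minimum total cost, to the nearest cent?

With two linear requirements the optimum uses one or two foods; enumerate the corners.
strawberries only: max(463/50, 99/27) = 9.26 servings → $7.87.
bell pepper only: max(463/157, 99/25) = 3.96 servings → $3.76.
strawberries + bell pepper with both tight: 1.328 servings and 2.526 servings → $3.53.
The minimum over all feasible corners is $3.53.

$3.53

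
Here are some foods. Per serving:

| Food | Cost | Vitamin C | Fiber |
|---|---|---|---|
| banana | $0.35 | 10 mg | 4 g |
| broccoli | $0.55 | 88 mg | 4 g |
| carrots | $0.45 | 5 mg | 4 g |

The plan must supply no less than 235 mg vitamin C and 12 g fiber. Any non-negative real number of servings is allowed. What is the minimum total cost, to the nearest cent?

Compare the cost at each extreme point of the feasible region.
banana only: max(235/10, 12/4) = 23.5 servings → $8.22.
broccoli only: max(235/88, 12/4) = 3 servings → $1.65.
carrots only: max(235/5, 12/4) = 47 servings → $21.15.
banana + broccoli with both tight: 0.3718 servings and 2.628 servings → $1.58.
banana + carrots with both targets exact would need a negative amount; discard.
broccoli + carrots with both tight: 2.651 servings and 0.3494 servings → $1.62.
So the least-cost plan costs $1.58.

$1.58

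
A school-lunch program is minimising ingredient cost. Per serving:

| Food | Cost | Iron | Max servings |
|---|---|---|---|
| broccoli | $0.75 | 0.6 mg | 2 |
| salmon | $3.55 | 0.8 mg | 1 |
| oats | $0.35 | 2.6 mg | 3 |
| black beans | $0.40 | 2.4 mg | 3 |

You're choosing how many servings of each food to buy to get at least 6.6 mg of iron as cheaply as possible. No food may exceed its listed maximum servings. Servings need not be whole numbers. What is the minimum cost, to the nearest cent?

Cost per mg of iron: oats $0.1346, black beans $0.1667, broccoli $1.2500, salmon $4.4375.
Take 2.538 servings of oats: +6.6 mg iron for $0.89 (total $0.89, still need 0.0 mg).
Greedy by cheapest-per-mg is optimal for a single linear constraint, so the minimum cost is $0.89.

$0.89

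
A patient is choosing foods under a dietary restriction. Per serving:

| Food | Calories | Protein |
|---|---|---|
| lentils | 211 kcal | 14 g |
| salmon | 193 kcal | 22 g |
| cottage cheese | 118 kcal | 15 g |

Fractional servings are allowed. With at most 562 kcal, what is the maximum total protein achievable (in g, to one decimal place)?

71.4 g

Protein per kcal: cottage cheese 0.1271, salmon 0.114, lentils 0.06635.
With no serving limits, spend the whole calories allowance on cottage cheese: 562 kcal / 118 kcal × 15 g = 71.4 g.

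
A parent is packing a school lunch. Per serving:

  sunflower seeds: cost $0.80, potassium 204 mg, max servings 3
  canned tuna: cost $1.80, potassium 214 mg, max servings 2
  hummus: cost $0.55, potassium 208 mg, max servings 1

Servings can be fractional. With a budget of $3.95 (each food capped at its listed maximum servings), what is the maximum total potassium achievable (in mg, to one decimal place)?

938.9 mg

Potassium per dollar: hummus 378.2, sunflower seeds 255, canned tuna 118.9.
Take 1 serving of hummus: spends $0.55, +208.0 mg potassium (running total 208.0 mg).
Take 3 servings of sunflower seeds: spends $2.40, +612.0 mg potassium (running total 820.0 mg).
Take 0.5556 servings of canned tuna: spends $1.00, +118.9 mg potassium (running total 938.9 mg).
Greedy by best ratio exhausts the cost allowance optimally: 938.9 mg.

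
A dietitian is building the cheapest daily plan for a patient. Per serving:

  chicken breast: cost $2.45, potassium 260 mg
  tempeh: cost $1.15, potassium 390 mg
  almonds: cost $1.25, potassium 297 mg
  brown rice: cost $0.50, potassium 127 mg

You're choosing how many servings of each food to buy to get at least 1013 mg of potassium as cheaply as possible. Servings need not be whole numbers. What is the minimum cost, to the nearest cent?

$2.99

Cost per mg of potassium: tempeh $0.0029, brown rice $0.0039, almonds $0.0042, chicken breast $0.0094.
With no serving limits, use only tempeh: 1013 mg / 390 mg = 2.597 servings × $1.15 = $2.99.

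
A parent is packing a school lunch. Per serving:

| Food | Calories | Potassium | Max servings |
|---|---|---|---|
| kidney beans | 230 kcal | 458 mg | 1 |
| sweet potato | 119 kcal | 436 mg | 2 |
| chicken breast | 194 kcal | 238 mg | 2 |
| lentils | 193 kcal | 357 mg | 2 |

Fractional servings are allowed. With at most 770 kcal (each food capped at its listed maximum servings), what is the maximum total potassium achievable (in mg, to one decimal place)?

Potassium per kcal: sweet potato 3.664, kidney beans 1.991, lentils 1.85, chicken breast 1.227.
Take 2 servings of sweet potato: uses 238 kcal, +872.0 mg potassium (running total 872.0 mg).
Take 1 serving of kidney beans: uses 230 kcal, +458.0 mg potassium (running total 1330.0 mg).
Take 1.565 servings of lentils: uses 302 kcal, +558.6 mg potassium (running total 1888.6 mg).
Filling greedily by potassium-per-kcal is optimal for one linear limit, giving 1888.6 mg.

1888.6 mg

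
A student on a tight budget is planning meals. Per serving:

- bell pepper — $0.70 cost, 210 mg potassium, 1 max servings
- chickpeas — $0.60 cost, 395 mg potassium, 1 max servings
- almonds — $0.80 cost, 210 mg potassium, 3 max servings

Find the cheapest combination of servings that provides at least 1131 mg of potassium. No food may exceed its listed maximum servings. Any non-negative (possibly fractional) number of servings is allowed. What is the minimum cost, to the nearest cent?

$3.30

Cost per mg of potassium: chickpeas $0.0015, bell pepper $0.0033, almonds $0.0038.
Take 1 serving of chickpeas: +395.0 mg potassium for $0.60 (total $0.60, still need 736.0 mg).
Take 1 serving of bell pepper: +210.0 mg potassium for $0.70 (total $1.30, still need 526.0 mg).
Take 2.505 servings of almonds: +526.0 mg potassium for $2.00 (total $3.30, still need 0.0 mg).
Greedy by cheapest-per-mg is optimal for a single linear constraint, so the minimum cost is $3.30.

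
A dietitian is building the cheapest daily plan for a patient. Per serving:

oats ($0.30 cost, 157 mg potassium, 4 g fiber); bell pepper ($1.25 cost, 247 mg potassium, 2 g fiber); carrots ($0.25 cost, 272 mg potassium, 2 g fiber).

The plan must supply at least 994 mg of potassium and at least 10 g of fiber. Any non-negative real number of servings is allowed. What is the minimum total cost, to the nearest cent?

An LP optimum is at a vertex; with two nutrient constraints at most two foods are used. Check each candidate.
oats only: max(994/157, 10/4) = 6.331 servings → $1.90.
bell pepper only: max(994/247, 10/2) = 5 servings → $6.25.
carrots only: max(994/272, 10/2) = 5 servings → $1.25.
oats + bell pepper with both tight: 0.7151 servings and 3.57 servings → $4.68.
oats + carrots with both tight: 0.9457 servings and 3.109 servings → $1.06.
bell pepper + carrots with both targets exact would need a negative amount; discard.
The minimum over all feasible corners is $1.06.

$1.06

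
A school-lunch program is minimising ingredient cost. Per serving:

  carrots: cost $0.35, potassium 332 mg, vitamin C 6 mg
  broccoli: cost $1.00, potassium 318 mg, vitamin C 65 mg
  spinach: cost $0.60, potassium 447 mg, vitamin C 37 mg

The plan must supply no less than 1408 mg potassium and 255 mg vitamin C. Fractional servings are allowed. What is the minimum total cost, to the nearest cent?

$3.94

This is a tiny linear program; its minimum lies at a vertex of the feasible set. List the vertices and price them.
carrots only: max(1408/332, 255/6) = 42.5 servings → $14.88.
broccoli only: max(1408/318, 255/65) = 4.428 servings → $4.43.
spinach only: max(1408/447, 255/37) = 6.892 servings → $4.14.
carrots + broccoli with both tight: 0.5302 servings and 3.874 servings → $4.06.
carrots + spinach with both targets exact would need a negative amount; discard.
broccoli + spinach with both tight: 3.58 servings and 0.6033 servings → $3.94.
So the least-cost plan costs $3.94.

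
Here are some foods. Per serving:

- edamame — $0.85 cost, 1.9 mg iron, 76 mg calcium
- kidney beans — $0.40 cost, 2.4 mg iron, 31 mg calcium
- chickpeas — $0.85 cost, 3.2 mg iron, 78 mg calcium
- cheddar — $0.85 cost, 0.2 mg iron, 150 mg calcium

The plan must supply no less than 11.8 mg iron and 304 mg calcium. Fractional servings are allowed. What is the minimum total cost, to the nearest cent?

A basic optimal solution has at most two foods positive. Try each food alone and each pair with both targets met exactly.
edamame only: max(11.8/1.9, 304/76) = 6.211 servings → $5.28.
kidney beans only: max(11.8/2.4, 304/31) = 9.806 servings → $3.92.
chickpeas only: max(11.8/3.2, 304/78) = 3.897 servings → $3.31.
cheddar only: max(11.8/0.2, 304/150) = 59 servings → $50.15.
edamame + kidney beans with both tight: 2.946 servings and 2.585 servings → $3.54.
edamame + chickpeas with both tight: 0.5516 servings and 3.36 servings → $3.32.
edamame + cheddar with both targets exact would need a negative amount; discard.
kidney beans + chickpeas: the both-tight solution has a negative serving — not a feasible corner.
kidney beans + cheddar with both tight: 4.831 servings and 1.028 servings → $2.81.
chickpeas + cheddar with both tight: 3.68 servings and 0.1128 servings → $3.22.
So the least-cost plan costs $2.81.

$2.81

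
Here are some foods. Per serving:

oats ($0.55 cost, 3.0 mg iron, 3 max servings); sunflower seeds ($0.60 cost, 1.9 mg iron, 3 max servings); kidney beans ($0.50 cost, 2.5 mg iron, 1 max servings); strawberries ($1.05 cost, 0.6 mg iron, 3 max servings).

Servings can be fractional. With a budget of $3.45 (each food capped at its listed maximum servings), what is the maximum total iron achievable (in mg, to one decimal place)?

Iron per dollar: oats 5.455, kidney beans 5, sunflower seeds 3.167, strawberries 0.5714.
Take 3 servings of oats: spends $1.65, +9.0 mg iron (running total 9.0 mg).
Take 1 serving of kidney beans: spends $0.50, +2.5 mg iron (running total 11.5 mg).
Take 2.167 servings of sunflower seeds: spends $1.30, +4.1 mg iron (running total 15.6 mg).
Greedy by best ratio exhausts the cost allowance optimally: 15.6 mg.

15.6 mg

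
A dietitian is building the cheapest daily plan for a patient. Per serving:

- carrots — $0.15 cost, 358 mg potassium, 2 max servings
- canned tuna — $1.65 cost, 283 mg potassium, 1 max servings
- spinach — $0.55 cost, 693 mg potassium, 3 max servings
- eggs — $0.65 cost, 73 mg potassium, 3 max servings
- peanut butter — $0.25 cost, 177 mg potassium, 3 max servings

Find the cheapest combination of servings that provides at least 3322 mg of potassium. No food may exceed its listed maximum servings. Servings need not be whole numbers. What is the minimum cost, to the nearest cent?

$2.69

Cost per mg of potassium: carrots $0.0004, spinach $0.0008, peanut butter $0.0014, canned tuna $0.0058, eggs $0.0089.
Take 2 servings of carrots: +716.0 mg potassium for $0.30 (total $0.30, still need 2606.0 mg).
Take 3 servings of spinach: +2079.0 mg potassium for $1.65 (total $1.95, still need 527.0 mg).
Take 2.977 servings of peanut butter: +527.0 mg potassium for $0.74 (total $2.69, still need 0.0 mg).
Filling from the cheapest source first is optimal under one linear minimum: $2.69.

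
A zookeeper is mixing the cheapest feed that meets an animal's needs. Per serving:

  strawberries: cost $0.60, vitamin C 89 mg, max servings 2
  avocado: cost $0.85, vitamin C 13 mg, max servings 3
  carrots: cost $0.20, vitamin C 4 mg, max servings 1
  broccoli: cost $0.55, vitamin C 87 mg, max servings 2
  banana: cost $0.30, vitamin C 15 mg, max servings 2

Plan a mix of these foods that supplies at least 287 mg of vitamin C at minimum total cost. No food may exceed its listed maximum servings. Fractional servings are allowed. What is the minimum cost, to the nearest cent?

$1.86

Cost per mg of vitamin C: broccoli $0.0063, strawberries $0.0067, banana $0.0200, carrots $0.0500, avocado $0.0654.
Take 2 servings of broccoli: +174.0 mg vitamin C for $1.10 (total $1.10, still need 113.0 mg).
Take 1.27 servings of strawberries: +113.0 mg vitamin C for $0.76 (total $1.86, still need 0.0 mg).
Greedy by cheapest-per-mg is optimal for a single linear constraint, so the minimum cost is $1.86.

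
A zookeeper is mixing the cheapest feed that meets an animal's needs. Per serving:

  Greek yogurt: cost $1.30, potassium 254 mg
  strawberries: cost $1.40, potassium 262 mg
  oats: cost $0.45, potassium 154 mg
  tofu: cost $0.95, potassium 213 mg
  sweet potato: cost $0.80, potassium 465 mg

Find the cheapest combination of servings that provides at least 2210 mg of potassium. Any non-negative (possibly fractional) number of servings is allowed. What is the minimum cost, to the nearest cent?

Cost per mg of potassium: sweet potato $0.0017, oats $0.0029, tofu $0.0045, Greek yogurt $0.0051, strawberries $0.0053.
With no serving limits, use only sweet potato: 2210 mg / 465 mg = 4.753 servings × $0.80 = $3.80.

$3.80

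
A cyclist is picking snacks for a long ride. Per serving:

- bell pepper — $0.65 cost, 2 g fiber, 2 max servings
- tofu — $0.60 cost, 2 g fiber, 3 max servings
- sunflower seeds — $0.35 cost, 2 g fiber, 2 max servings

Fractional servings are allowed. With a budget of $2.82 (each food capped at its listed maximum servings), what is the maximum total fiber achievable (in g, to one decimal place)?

11.0 g

Fiber per dollar: sunflower seeds 5.714, tofu 3.333, bell pepper 3.077.
Take 2 servings of sunflower seeds: spends $0.70, +4.0 g fiber (running total 4.0 g).
Take 3 servings of tofu: spends $1.80, +6.0 g fiber (running total 10.0 g).
Take 0.4923 servings of bell pepper: spends $0.32, +1.0 g fiber (running total 11.0 g).
Filling greedily by fiber-per-dollar is optimal for one linear limit, giving 11.0 g.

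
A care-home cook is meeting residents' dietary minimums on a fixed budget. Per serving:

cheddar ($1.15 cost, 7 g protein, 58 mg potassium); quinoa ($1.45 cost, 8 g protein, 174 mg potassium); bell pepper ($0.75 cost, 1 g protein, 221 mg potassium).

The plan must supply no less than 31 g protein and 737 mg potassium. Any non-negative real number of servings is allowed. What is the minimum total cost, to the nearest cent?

$5.80

cheddar only: max(31/7, 737/58) = 12.71 servings → $14.61.
quinoa only: max(31/8, 737/174) = 4.236 servings → $6.14.
bell pepper only: max(31/1, 737/221) = 31 servings → $23.25.
cheddar + quinoa with both targets exact would need a negative amount; discard.
cheddar + bell pepper with both tight: 4.106 servings and 2.257 servings → $6.41.
quinoa + bell pepper with both tight: 3.836 servings and 0.3149 servings → $5.80.
The minimum over all feasible corners is $5.80.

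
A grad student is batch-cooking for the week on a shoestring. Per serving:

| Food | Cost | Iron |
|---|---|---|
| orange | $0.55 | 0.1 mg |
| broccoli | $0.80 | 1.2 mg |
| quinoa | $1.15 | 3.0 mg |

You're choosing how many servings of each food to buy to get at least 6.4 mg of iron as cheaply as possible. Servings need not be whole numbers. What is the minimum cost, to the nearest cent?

$2.45

Cost per mg of iron: quinoa $0.3833, broccoli $0.6667, orange $5.5000.
With no serving limits, use only quinoa: 6.4 mg / 3.0 mg = 2.133 servings × $1.15 = $2.45.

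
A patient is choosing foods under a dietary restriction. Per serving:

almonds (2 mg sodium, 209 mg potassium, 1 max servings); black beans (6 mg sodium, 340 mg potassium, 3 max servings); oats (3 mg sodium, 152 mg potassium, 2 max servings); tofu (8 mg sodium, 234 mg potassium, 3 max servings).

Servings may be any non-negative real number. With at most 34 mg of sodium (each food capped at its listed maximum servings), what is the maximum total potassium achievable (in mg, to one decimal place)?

1767.0 mg

Potassium per mg sodium: almonds 104.5, black beans 56.67, oats 50.67, tofu 29.25.
Take 1 serving of almonds: uses 2 mg sodium, +209.0 mg potassium (running total 209.0 mg).
Take 3 servings of black beans: uses 18 mg sodium, +1020.0 mg potassium (running total 1229.0 mg).
Take 2 servings of oats: uses 6 mg sodium, +304.0 mg potassium (running total 1533.0 mg).
Take 1 serving of tofu: uses 8 mg sodium, +234.0 mg potassium (running total 1767.0 mg).
Filling greedily by potassium-per-mg sodium is optimal for one linear limit, giving 1767.0 mg.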